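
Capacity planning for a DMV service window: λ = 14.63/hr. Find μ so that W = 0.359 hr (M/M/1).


W = 1/(μ−λ) ⇒ μ − λ = 1/W = 1/0.359 = 2.7855
μ = λ + 1/W = 14.63 + 2.7855 = 17.4155 per hr

Final: 17.4155 /hr


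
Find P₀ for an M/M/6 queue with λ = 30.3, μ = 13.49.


a = λ/μ = 30.3/13.49 = 2.2461; ρ = a/c = 0.3744
Σ_{k=0}^{5} a^k/k! (terms k=0..5) = 1.00000 + 2.24611 + 2.52250 + 1.88860 + 1.06050 + 0.47640 = 9.19412
Tail: a^6/(6!(1−ρ)) = 128.40563/(720·0.6256) = 0.28505
P₀ = 1/(9.19412 + 0.28505) = 1/9.47917 = 0.105495

Final: 0.105495


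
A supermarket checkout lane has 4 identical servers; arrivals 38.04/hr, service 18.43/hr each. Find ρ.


ρ = λ/(cμ) = 38.04/(4·18.43) = 38.04/73.72 = 0.5160

Final: 0.5160


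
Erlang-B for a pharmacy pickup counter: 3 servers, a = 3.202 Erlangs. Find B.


B(c,a) = (a^c/c!) / Σ_{k=0}^{c} a^k/k!
a^3/3! = 5.471580
Σ terms (k=0..3): 1.00000 + 3.20200 + 5.12640 + 5.47158 = 14.799982
B = 5.471580/14.799982 = 0.369702

Final: 0.369702


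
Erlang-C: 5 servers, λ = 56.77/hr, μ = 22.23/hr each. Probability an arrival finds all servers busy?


a = λ/μ = 2.5538; ρ = a/5 = 0.5108
P₀ = 0.075685 (from M/M/c formula)
C(c,a) = [a^c/(c!(1−ρ))]·P₀ = [108.61684/(120·0.4892)]·0.075685
= 1.85006·0.075685 = 0.140022

Final: 0.140022


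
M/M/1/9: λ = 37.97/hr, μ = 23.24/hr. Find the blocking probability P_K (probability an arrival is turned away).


ρ = λ/μ = 37.97/23.24 = 1.6338
P_K = (1−ρ)ρ^K/(1−ρ^(K+1)) = (-0.6338·82.954559)/(1 − 135.532901)
= -52.578342/-134.532901 = 0.390821

Final: 0.390821


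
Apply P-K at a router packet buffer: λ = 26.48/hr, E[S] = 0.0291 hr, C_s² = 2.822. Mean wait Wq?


ρ = λ·E[S] = 26.48·0.0291 = 0.7706
E[S²] = E[S]²(1+C_s²) = 0.0291²·(1+2.822) = 0.003237
Wq = λ·E[S²]/(2(1−ρ)) = 26.48·0.003237/(2·0.2294) = 0.18677 hr

Final: 0.18677 hr


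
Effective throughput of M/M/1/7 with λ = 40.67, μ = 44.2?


ρ = 0.9201; P_K = (1−ρ)ρ^7/(1−ρ^8) = 0.091732
λ_eff = λ(1 − P_K) = 40.67·(1 − 0.091732) = 40.67·0.908268 = 36.9392 /hr

Final: 36.9392 /hr


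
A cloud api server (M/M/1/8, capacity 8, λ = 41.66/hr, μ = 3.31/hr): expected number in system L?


ρ = 41.66/3.31 = 12.5861
L = ρ[1 − (K+1)ρ^K + Kρ^(K+1)] / [(1−ρ)(1−ρ^(K+1))]
Numerator: 12.5861·(1 − 9·629694898.249113 + 8·7925404671.014520) = 726671016207.811646
Denominator: (-11.5861)·(-7925404670.014520) = 91824552596.693893
L = 726671016207.811646/91824552596.693893 = 7.9137

Final: 7.9137


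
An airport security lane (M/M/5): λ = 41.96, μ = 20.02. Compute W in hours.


a = 2.0959; ρ = 0.4192; P₀ = 0.121786
Lq = P₀·a^c·ρ/(c!(1−ρ)²) = 0.05100
Wq = Lq/λ = 0.05100/41.96 = 0.001216 hr
W = Wq + 1/μ = 0.001216 + 0.04995 = 0.05117 hr

Final: 0.05117 hr


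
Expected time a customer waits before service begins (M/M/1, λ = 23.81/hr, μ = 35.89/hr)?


ρ = 23.81/35.89 = 0.6634
Wq = ρ/(μ−λ) = 0.6634/(35.89 − 23.81) = 0.6634/12.08 = 0.05492 hr

Final: 0.05492 hr


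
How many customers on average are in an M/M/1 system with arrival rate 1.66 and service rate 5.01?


ρ = λ/μ = 1.66/5.01 = 0.3313
L = ρ/(1−ρ) = 0.3313/(1 − 0.3313) = 0.3313/0.6687 = 0.4955

Final: 0.4955


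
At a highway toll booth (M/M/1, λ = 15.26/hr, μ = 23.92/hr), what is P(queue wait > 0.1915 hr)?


ρ = 15.26/23.92 = 0.6380
P(Wq > t) = ρ·e^{−(μ−λ)t} = 0.6380·e^{−1.6584}
= 0.6380·0.190445 = 0.121496

Final: 0.121496


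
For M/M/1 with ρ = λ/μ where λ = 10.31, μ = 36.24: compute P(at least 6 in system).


ρ = 10.31/36.24 = 0.2845
P(N ≥ n) = ρ^n = 0.2845^6 = 0.0005302

Final: 0.0005302


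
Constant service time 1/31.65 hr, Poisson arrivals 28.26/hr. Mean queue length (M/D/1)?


ρ = 28.26/31.65 = 0.8929
M/D/1: Lq = ρ²/(2(1−ρ)) = 0.7973/(2·0.1071) = 3.72170

Final: 3.72170


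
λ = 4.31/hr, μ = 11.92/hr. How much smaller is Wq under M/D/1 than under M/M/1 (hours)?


ρ = 4.31/11.92 = 0.3616
Wq(M/M/1) = ρ/(μ−λ) = 0.3616/7.61 = 0.04751 hr
Wq(M/D/1) = ρ/(2(μ−λ)) = 0.02376 hr
Savings = 0.04751 − 0.02376 = 0.02376 hr

Final: 0.02376 hr


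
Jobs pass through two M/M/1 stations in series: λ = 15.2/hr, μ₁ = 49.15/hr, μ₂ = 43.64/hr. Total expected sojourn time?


Each node sees arrival rate λ = 15.2/hr (tandem ⇒ throughput preserved).
W₁ = 1/(μ₁−λ) = 1/(49.15−15.2) = 0.02946 hr
W₂ = 1/(μ₂−λ) = 1/(43.64−15.2) = 0.03516 hr
W_total = W₁ + W₂ = 0.02946 + 0.03516 = 0.06462 hr

Final: 0.06462 hr


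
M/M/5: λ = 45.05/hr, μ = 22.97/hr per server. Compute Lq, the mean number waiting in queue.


a = λ/μ = 1.9613; ρ = a/5 = 0.3923
P₀ = 0.139739
Lq = P₀·a^c·ρ / (c!·(1−ρ)²) = 0.139739·29.01810·0.3923/(120·0.36936)
= 0.03589

Final: 0.03589


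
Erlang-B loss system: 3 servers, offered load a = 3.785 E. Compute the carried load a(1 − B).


B(3,3.785) = 0.430651 (Erlang-B)
Carried load = a(1 − B) = 3.785·(1 − 0.430651) = 3.785·0.569349 = 2.1550 E

Final: 2.1550 Erlangs


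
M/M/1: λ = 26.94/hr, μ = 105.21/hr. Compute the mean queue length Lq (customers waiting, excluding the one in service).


ρ = 26.94/105.21 = 0.2561
Lq = ρ²/(1−ρ) = 0.06557/0.7439 = 0.08813

Final: 0.08813


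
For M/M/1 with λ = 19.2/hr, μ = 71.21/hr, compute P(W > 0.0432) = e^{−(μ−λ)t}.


W ~ Exponential(μ−λ) for M/M/1.
μ − λ = 71.21 − 19.2 = 52.0100
P(W > t) = e^{−(μ−λ)t} = e^{−2.2468} = 0.105734

Final: 0.105734


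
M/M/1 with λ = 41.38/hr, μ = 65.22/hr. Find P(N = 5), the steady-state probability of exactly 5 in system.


ρ = 41.38/65.22 = 0.6345
P_n = (1−ρ)·ρ^n = (1 − 0.6345)·0.6345^5 = 0.3655·0.102813 = 0.037581

Final: 0.037581


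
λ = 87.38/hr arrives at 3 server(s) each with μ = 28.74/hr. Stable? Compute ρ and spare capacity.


Total capacity cμ = 3·28.74 = 86.22/hr
ρ = λ/(cμ) = 87.38/86.22 = 1.0135
Stable ⇔ ρ < 1: NO
Spare capacity = cμ − λ = 86.22 − 87.38 = -1.16/hr

Final: ρ = 1.0135; unstable; margin = -1.16/hr


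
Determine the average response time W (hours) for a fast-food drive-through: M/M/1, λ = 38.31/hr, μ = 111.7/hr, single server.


W = 1/(μ−λ) = 1/(111.7 − 38.31) = 1/73.39 = 0.01363 hr

Final: 0.01363 hr


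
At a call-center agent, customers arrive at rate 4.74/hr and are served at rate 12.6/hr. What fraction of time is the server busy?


ρ = λ/μ = 4.74/12.6 = 0.3762

Final: 0.3762


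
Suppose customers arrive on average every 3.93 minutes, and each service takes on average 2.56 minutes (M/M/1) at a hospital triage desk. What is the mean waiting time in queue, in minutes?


λ = 60/3.93 = 15.2672 /hr
μ = 60/2.56 = 23.4375 /hr
ρ = λ/μ = 15.2672/23.4375 = 0.6514
Wq = ρ/(μ−λ) = 0.6514/(23.4375−15.2672) = 0.07973 hr
In minutes: 0.07973·60 = 4.784 min

Final: 4.784 min


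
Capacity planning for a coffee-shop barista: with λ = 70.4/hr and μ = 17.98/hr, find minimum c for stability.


Stability requires cμ > λ ⇔ c > λ/μ.
λ/μ = 70.4/17.98 = 3.9155
Minimum integer c = ⌊3.9155⌋ + 1 = 4
Check: 4·17.98 = 71.92 > 70.4, while 3·17.98 = 53.94 ≤ 70.4

Final: 4 servers


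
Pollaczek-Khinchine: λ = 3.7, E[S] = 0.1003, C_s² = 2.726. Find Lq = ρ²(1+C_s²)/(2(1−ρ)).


ρ = λ·E[S] = 3.7·0.1003 = 0.3711
Lq = ρ²(1+C_s²)/(2(1−ρ)) = 0.1377·(1+2.726)/(2·0.6289)
= 0.1377·3.7260/1.2578 = 0.40798

Final: 0.40798


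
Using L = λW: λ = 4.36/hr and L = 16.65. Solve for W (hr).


W = L/λ = 16.65/4.36 = 3.8188 hr

Final: 3.8188 hr


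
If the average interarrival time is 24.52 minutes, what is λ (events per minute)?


λ = 1/(interarrival time) in consistent units.
1 minute = 1 min, so λ = 1/24.52 = 0.04078 per minute

Final: 0.04078 /min


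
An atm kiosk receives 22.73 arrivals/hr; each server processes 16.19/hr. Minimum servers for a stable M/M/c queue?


Stability requires cμ > λ ⇔ c > λ/μ.
λ/μ = 22.73/16.19 = 1.4040
Minimum integer c = ⌊1.4040⌋ + 1 = 2
Check: 2·16.19 = 32.38 > 22.73, while 1·16.19 = 16.19 ≤ 22.73

Final: 2 servers


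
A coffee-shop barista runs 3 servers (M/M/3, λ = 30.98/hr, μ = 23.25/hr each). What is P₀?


a = λ/μ = 30.98/23.25 = 1.3325; ρ = a/c = 0.4442
Σ_{k=0}^{2} a^k/k! (terms k=0..2) = 1.00000 + 1.33247 + 0.88774 = 3.22022
Tail: a^3/(3!(1−ρ)) = 2.36579/(6·0.5558) = 0.70937
P₀ = 1/(3.22022 + 0.70937) = 1/3.92958 = 0.254480

Final: 0.254480


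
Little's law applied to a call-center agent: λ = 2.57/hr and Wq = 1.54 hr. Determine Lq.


Lq = λWq = 2.57·1.54 = 3.9578

Final: 3.9578


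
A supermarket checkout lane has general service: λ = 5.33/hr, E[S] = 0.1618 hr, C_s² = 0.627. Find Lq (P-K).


ρ = λ·E[S] = 5.33·0.1618 = 0.8624
Lq = ρ²(1+C_s²)/(2(1−ρ)) = 0.7437·(1+0.627)/(2·0.1376)
= 0.7437·1.6270/0.2752 = 4.39675

Final: 4.39675


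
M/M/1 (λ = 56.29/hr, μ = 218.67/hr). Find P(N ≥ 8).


ρ = 56.29/218.67 = 0.2574
P(N ≥ n) = ρ^n = 0.2574^8 = 0.00001928

Final: 0.00001928


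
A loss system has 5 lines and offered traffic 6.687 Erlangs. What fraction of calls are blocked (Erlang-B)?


B(c,a) = (a^c/c!) / Σ_{k=0}^{c} a^k/k!
a^5/5! = 111.423134
Σ terms (k=0..5): 1.00000 + 6.68700 + 22.35798 + 49.83595 + 83.31325 + 111.42313 = 274.617311
B = 111.423134/274.617311 = 0.405740

Final: 0.405740


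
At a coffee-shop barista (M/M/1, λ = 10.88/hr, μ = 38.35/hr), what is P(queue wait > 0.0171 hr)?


ρ = 10.88/38.35 = 0.2837
P(Wq > t) = ρ·e^{−(μ−λ)t} = 0.2837·e^{−0.4697}
= 0.2837·0.625167 = 0.177361

Final: 0.177361


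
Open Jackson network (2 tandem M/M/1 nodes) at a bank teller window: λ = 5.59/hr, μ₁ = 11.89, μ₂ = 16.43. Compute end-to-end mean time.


Each node sees arrival rate λ = 5.59/hr (tandem ⇒ throughput preserved).
W₁ = 1/(μ₁−λ) = 1/(11.89−5.59) = 0.15873 hr
W₂ = 1/(μ₂−λ) = 1/(16.43−5.59) = 0.09225 hr
W_total = W₁ + W₂ = 0.15873 + 0.09225 = 0.25098 hr

Final: 0.25098 hr


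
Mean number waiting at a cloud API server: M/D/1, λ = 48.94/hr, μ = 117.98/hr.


ρ = 48.94/117.98 = 0.4148
M/D/1: Lq = ρ²/(2(1−ρ)) = 0.1721/(2·0.5852) = 0.14702

Final: 0.14702


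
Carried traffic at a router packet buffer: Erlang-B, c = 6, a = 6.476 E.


B(6,6.476) = 0.297502 (Erlang-B)
Carried load = a(1 − B) = 6.476·(1 − 0.297502) = 6.476·0.702498 = 4.5494 E

Final: 4.5494 Erlangs


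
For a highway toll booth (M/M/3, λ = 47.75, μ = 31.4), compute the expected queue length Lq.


a = λ/μ = 1.5207; ρ = a/3 = 0.5069
P₀ = 0.205525
Lq = P₀·a^c·ρ / (c!·(1−ρ)²) = 0.205525·3.51667·0.5069/(6·0.24315)
= 0.25113

Final: 0.25113


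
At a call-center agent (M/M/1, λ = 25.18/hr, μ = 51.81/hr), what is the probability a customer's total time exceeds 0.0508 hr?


W ~ Exponential(μ−λ) for M/M/1.
μ − λ = 51.81 − 25.18 = 26.6300
P(W > t) = e^{−(μ−λ)t} = e^{−1.3528} = 0.258514

Final: 0.258514


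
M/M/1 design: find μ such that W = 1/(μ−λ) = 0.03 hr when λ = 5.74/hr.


W = 1/(μ−λ) ⇒ μ − λ = 1/W = 1/0.03 = 33.3333
μ = λ + 1/W = 5.74 + 33.3333 = 39.0733 per hr

Final: 39.0733 /hr


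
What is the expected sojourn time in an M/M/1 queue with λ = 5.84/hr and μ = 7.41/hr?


W = 1/(μ−λ) = 1/(7.41 − 5.84) = 1/1.57 = 0.6369 hr

Final: 0.6369 hr


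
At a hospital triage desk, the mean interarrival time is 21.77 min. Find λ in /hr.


λ = 1/(interarrival time) in consistent units.
1 hour = 60 min, so λ = 60/21.77 = 2.7561 per hour

Final: 2.7561 /hr


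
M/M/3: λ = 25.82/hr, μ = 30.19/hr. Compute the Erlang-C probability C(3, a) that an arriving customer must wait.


a = λ/μ = 0.8553; ρ = a/3 = 0.2851
P₀ = 0.422509 (from M/M/c formula)
C(c,a) = [a^c/(c!(1−ρ))]·P₀ = [0.62557/(6·0.7149)]·0.422509
= 0.14584·0.422509 = 0.061618

Final: 0.061618


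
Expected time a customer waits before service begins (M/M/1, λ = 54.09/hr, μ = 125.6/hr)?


ρ = 54.09/125.6 = 0.4307
Wq = ρ/(μ−λ) = 0.4307/(125.6 − 54.09) = 0.4307/71.51 = 0.006022 hr

Final: 0.006022 hr


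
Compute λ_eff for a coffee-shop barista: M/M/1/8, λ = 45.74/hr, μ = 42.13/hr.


ρ = 1.0857; P_K = (1−ρ)ρ^8/(1−ρ^9) = 0.150951
λ_eff = λ(1 − P_K) = 45.74·(1 − 0.150951) = 45.74·0.849049 = 38.8355 /hr

Final: 38.8355 /hr


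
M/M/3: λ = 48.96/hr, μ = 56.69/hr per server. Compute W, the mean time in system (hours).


a = 0.8636; ρ = 0.2879; P₀ = 0.418874
Lq = P₀·a^c·ρ/(c!(1−ρ)²) = 0.02553
Wq = Lq/λ = 0.02553/48.96 = 0.0005214 hr
W = Wq + 1/μ = 0.0005214 + 0.01764 = 0.01816 hr

Final: 0.01816 hr


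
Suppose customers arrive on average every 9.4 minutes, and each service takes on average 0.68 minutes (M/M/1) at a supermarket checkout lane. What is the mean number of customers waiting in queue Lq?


λ = 60/9.4 = 6.3830 /hr
μ = 60/0.68 = 88.2353 /hr
ρ = λ/μ = 6.3830/88.2353 = 0.07234
Lq = ρ²/(1−ρ) = 0.005233/0.9277 = 0.005641

Final: 0.005641


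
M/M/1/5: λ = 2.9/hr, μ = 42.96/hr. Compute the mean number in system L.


ρ = 2.9/42.96 = 0.06750
L = ρ[1 − (K+1)ρ^K + Kρ^(K+1)] / [(1−ρ)(1−ρ^(K+1))]
Numerator: 0.06750·(1 − 6·0.000001402 + 5·0.00000009462) = 0.067504
Denominator: (0.9325)·(1.000000) = 0.932495
L = 0.067504/0.932495 = 0.07239

Final: 0.07239


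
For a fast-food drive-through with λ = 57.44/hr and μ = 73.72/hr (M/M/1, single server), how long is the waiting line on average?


ρ = 57.44/73.72 = 0.7792
Lq = ρ²/(1−ρ) = 0.6071/0.2208 = 2.7491

Final: 2.7491


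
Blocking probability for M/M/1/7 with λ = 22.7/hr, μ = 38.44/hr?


ρ = λ/μ = 22.7/38.44 = 0.5905
P_K = (1−ρ)ρ^K/(1−ρ^(K+1)) = (0.4095·0.025044)/(1 − 0.014789)
= 0.010255/0.985211 = 0.010409

Final: 0.010409


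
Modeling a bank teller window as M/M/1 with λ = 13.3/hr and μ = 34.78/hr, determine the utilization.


ρ = λ/μ = 13.3/34.78 = 0.3824

Final: 0.3824


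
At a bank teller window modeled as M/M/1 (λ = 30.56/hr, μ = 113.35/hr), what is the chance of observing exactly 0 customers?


ρ = 30.56/113.35 = 0.2696
P_n = (1−ρ)·ρ^n = (1 − 0.2696)·0.2696^0 = 0.7304·1.000000 = 0.730393

Final: 0.730393


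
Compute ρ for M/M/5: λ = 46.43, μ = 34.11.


ρ = λ/(cμ) = 46.43/(5·34.11) = 46.43/170.55 = 0.2722

Final: 0.2722


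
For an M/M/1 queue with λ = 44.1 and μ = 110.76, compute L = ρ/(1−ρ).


ρ = λ/μ = 44.1/110.76 = 0.3982
L = ρ/(1−ρ) = 0.3982/(1 − 0.3982) = 0.3982/0.6018 = 0.6616

Final: 0.6616


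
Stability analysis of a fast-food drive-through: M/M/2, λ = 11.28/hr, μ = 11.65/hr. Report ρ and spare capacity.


Total capacity cμ = 2·11.65 = 23.30/hr
ρ = λ/(cμ) = 11.28/23.30 = 0.4841
Stable ⇔ ρ < 1: YES
Spare capacity = cμ − λ = 23.30 − 11.28 = 12.02/hr

Final: ρ = 0.4841; stable; margin = 12.02/hr


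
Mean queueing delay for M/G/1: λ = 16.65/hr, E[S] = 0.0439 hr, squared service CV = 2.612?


ρ = λ·E[S] = 16.65·0.0439 = 0.7309
E[S²] = E[S]²(1+C_s²) = 0.0439²·(1+2.612) = 0.006961
Wq = λ·E[S²]/(2(1−ρ)) = 16.65·0.006961/(2·0.2691) = 0.21538 hr

Final: 0.21538 hr


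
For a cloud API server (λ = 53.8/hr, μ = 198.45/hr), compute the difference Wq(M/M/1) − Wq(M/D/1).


ρ = 53.8/198.45 = 0.2711
Wq(M/M/1) = ρ/(μ−λ) = 0.2711/144.65 = 0.001874 hr
Wq(M/D/1) = ρ/(2(μ−λ)) = 0.0009371 hr
Savings = 0.001874 − 0.0009371 = 0.0009371 hr

Final: 0.0009371 hr


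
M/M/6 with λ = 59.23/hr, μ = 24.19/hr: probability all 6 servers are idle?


a = λ/μ = 59.23/24.19 = 2.4485; ρ = a/c = 0.4081
Σ_{k=0}^{5} a^k/k! (terms k=0..5) = 1.00000 + 2.44853 + 2.99766 + 2.44662 + 1.49766 + 0.73341 = 11.12388
Tail: a^6/(6!(1−ρ)) = 215.49400/(720·0.5919) = 0.50565
P₀ = 1/(11.12388 + 0.50565) = 1/11.62952 = 0.085988

Final: 0.085988


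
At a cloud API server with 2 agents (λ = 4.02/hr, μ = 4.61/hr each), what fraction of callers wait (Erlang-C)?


a = λ/μ = 0.8720; ρ = a/2 = 0.4360
P₀ = 0.392749 (from M/M/c formula)
C(c,a) = [a^c/(c!(1−ρ))]·P₀ = [0.76041/(2·0.5640)]·0.392749
= 0.67414·0.392749 = 0.264767

Final: 0.264767


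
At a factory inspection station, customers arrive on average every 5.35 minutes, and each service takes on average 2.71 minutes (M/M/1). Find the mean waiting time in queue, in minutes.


λ = 60/5.35 = 11.2150 /hr
μ = 60/2.71 = 22.1402 /hr
ρ = λ/μ = 11.2150/22.1402 = 0.5065
Wq = ρ/(μ−λ) = 0.5065/(22.1402−11.2150) = 0.04636 hr
In minutes: 0.04636·60 = 2.782 min

Final: 2.782 min


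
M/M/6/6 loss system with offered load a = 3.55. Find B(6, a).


B(c,a) = (a^c/c!) / Σ_{k=0}^{c} a^k/k!
a^6/6! = 2.779954
Σ terms (k=0..6): 1.00000 + 3.55000 + 6.30125 + 7.45648 + 6.61763 + 4.69851 + 2.77995 = 32.403822
B = 2.779954/32.403822 = 0.085791

Final: 0.085791


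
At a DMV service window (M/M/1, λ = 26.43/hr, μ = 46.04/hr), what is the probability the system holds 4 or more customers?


ρ = 26.43/46.04 = 0.5741
P(N ≥ n) = ρ^n = 0.5741^4 = 0.108604

Final: 0.108604


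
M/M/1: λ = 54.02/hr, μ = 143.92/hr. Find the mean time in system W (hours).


W = 1/(μ−λ) = 1/(143.92 − 54.02) = 1/89.90 = 0.01112 hr

Final: 0.01112 hr


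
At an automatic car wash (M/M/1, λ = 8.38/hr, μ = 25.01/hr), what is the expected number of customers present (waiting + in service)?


ρ = λ/μ = 8.38/25.01 = 0.3351
L = ρ/(1−ρ) = 0.3351/(1 − 0.3351) = 0.3351/0.6649 = 0.5039

Final: 0.5039


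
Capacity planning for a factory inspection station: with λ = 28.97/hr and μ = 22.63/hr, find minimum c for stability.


Stability requires cμ > λ ⇔ c > λ/μ.
λ/μ = 28.97/22.63 = 1.2802
Minimum integer c = ⌊1.2802⌋ + 1 = 2
Check: 2·22.63 = 45.26 > 28.97, while 1·22.63 = 22.63 ≤ 28.97

Final: 2 servers


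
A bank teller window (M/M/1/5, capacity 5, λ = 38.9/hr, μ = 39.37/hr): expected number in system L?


ρ = 38.9/39.37 = 0.9881
L = ρ[1 − (K+1)ρ^K + Kρ^(K+1)] / [(1−ρ)(1−ρ^(K+1))]
Numerator: 0.9881·(1 − 6·0.941718 + 5·0.930476) = 0.002046
Denominator: (0.01194)·(0.069524) = 0.0008300
L = 0.002046/0.0008300 = 2.4650

Final: 2.4650


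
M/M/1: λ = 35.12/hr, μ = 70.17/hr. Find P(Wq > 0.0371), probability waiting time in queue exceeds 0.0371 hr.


ρ = 35.12/70.17 = 0.5005
P(Wq > t) = ρ·e^{−(μ−λ)t} = 0.5005·e^{−1.3004}
= 0.5005·0.272435 = 0.136353

Final: 0.136353


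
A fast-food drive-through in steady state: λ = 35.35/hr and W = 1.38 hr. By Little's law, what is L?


L = λW = 35.35·1.38 = 48.7830

Final: 48.7830


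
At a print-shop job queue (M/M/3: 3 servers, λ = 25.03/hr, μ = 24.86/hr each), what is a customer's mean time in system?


a = 1.0068; ρ = 0.3356; P₀ = 0.361045
Lq = P₀·a^c·ρ/(c!(1−ρ)²) = 0.04670
Wq = Lq/λ = 0.04670/25.03 = 0.001866 hr
W = Wq + 1/μ = 0.001866 + 0.04023 = 0.04209 hr

Final: 0.04209 hr


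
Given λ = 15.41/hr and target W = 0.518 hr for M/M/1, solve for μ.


W = 1/(μ−λ) ⇒ μ − λ = 1/W = 1/0.518 = 1.9305
μ = λ + 1/W = 15.41 + 1.9305 = 17.3405 per hr

Final: 17.3405 /hr


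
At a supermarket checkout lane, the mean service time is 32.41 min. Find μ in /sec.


μ = 1/(service time) in consistent units.
1 second = 0.0166667 min, so μ = 0.0166667/32.41 = 0.0005142 per second

Final: 0.0005142 /sec


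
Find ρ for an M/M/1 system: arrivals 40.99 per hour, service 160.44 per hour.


ρ = λ/μ = 40.99/160.44 = 0.2555

Final: 0.2555


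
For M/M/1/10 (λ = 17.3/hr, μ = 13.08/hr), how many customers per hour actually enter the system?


ρ = 1.3226; P_K = (1−ρ)ρ^10/(1−ρ^11) = 0.255733
λ_eff = λ(1 − P_K) = 17.3·(1 − 0.255733) = 17.3·0.744267 = 12.8758 /hr

Final: 12.8758 /hr


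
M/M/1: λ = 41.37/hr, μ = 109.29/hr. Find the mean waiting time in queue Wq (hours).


ρ = 41.37/109.29 = 0.3785
Wq = ρ/(μ−λ) = 0.3785/(109.29 − 41.37) = 0.3785/67.92 = 0.005573 hr

Final: 0.005573 hr


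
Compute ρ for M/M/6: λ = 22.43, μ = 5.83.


ρ = λ/(cμ) = 22.43/(6·5.83) = 22.43/34.98 = 0.6412

Final: 0.6412


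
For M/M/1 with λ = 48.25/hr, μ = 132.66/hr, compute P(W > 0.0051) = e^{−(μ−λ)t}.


W ~ Exponential(μ−λ) for M/M/1.
μ − λ = 132.66 − 48.25 = 84.4100
P(W > t) = e^{−(μ−λ)t} = e^{−0.4305} = 0.650190

Final: 0.650190


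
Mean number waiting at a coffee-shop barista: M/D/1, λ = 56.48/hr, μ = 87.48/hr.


ρ = 56.48/87.48 = 0.6456
M/D/1: Lq = ρ²/(2(1−ρ)) = 0.4168/(2·0.3544) = 0.58815

Final: 0.58815


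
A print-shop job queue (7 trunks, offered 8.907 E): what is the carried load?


B(7,8.907) = 0.356872 (Erlang-B)
Carried load = a(1 − B) = 8.907·(1 − 0.356872) = 8.907·0.643128 = 5.7283 E

Final: 5.7283 Erlangs


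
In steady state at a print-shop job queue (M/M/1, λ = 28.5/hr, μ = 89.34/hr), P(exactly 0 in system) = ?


ρ = 28.5/89.34 = 0.3190
P_n = (1−ρ)·ρ^n = (1 − 0.3190)·0.3190^0 = 0.6810·1.000000 = 0.680994

Final: 0.680994


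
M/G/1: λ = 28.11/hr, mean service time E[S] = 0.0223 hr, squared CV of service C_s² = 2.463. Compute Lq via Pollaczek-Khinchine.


ρ = λ·E[S] = 28.11·0.0223 = 0.6269
Lq = ρ²(1+C_s²)/(2(1−ρ)) = 0.3929·(1+2.463)/(2·0.3731)
= 0.3929·3.4630/0.7463 = 1.82337

Final: 1.82337


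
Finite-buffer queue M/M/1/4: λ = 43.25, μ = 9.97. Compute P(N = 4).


ρ = λ/μ = 43.25/9.97 = 4.3380
P_K = (1−ρ)ρ^K/(1−ρ^(K+1)) = (-3.3380·354.130892)/(1 − 1536.224784)
= -1182.093892/-1535.224784 = 0.769981

Final: 0.769981


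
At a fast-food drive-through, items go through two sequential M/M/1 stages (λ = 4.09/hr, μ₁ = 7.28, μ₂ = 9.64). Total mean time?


Each node sees arrival rate λ = 4.09/hr (tandem ⇒ throughput preserved).
W₁ = 1/(μ₁−λ) = 1/(7.28−4.09) = 0.31348 hr
W₂ = 1/(μ₂−λ) = 1/(9.64−4.09) = 0.18018 hr
W_total = W₁ + W₂ = 0.31348 + 0.18018 = 0.49366 hr

Final: 0.49366 hr


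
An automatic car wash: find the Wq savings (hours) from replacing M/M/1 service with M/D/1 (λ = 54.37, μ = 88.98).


ρ = 54.37/88.98 = 0.6110
Wq(M/M/1) = ρ/(μ−λ) = 0.6110/34.61 = 0.01765 hr
Wq(M/D/1) = ρ/(2(μ−λ)) = 0.008827 hr
Savings = 0.01765 − 0.008827 = 0.008827 hr

Final: 0.008827 hr


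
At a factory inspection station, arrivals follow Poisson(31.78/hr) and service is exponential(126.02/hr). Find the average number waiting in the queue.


ρ = 31.78/126.02 = 0.2522
Lq = ρ²/(1−ρ) = 0.06360/0.7478 = 0.08504

Final: 0.08504


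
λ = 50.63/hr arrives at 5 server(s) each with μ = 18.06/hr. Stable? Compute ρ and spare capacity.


Total capacity cμ = 5·18.06 = 90.30/hr
ρ = λ/(cμ) = 50.63/90.30 = 0.5607
Stable ⇔ ρ < 1: YES
Spare capacity = cμ − λ = 90.30 − 50.63 = 39.67/hr

Final: ρ = 0.5607; stable; margin = 39.67/hr


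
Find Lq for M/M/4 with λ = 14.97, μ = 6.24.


a = λ/μ = 2.3990; ρ = a/4 = 0.5998
P₀ = 0.083151
Lq = P₀·a^c·ρ / (c!·(1−ρ)²) = 0.083151·33.12446·0.5998/(24·0.16019)
= 0.42967

Final: 0.42967


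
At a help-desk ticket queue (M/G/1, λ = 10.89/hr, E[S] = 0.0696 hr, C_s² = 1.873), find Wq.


ρ = λ·E[S] = 10.89·0.0696 = 0.7579
E[S²] = E[S]²(1+C_s²) = 0.0696²·(1+1.873) = 0.013917
Wq = λ·E[S²]/(2(1−ρ)) = 10.89·0.013917/(2·0.2421) = 0.31307 hr

Final: 0.31307 hr


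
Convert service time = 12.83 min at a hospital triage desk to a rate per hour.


μ = 1/(service time) in consistent units.
1 hour = 60 min, so μ = 60/12.83 = 4.6765 per hour

Final: 4.6765 /hr


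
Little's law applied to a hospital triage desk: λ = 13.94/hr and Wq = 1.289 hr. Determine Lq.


Lq = λWq = 13.94·1.289 = 17.9687

Final: 17.9687


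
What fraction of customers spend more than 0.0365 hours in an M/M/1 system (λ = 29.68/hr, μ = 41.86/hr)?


W ~ Exponential(μ−λ) for M/M/1.
μ − λ = 41.86 − 29.68 = 12.1800
P(W > t) = e^{−(μ−λ)t} = e^{−0.4446} = 0.641100

Final: 0.641100


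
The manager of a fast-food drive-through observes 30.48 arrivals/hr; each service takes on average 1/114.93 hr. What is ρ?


ρ = λ/μ = 30.48/114.93 = 0.2652

Final: 0.2652


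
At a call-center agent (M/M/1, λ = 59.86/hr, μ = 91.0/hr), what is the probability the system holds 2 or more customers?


ρ = 59.86/91.0 = 0.6578
P(N ≥ n) = ρ^n = 0.6578^2 = 0.432704

Final: 0.432704


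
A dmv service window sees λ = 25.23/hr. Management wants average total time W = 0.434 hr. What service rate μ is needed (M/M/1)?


W = 1/(μ−λ) ⇒ μ − λ = 1/W = 1/0.434 = 2.3041
μ = λ + 1/W = 25.23 + 2.3041 = 27.5341 per hr

Final: 27.5341 /hr


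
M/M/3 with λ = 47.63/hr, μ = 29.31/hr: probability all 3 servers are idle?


a = λ/μ = 47.63/29.31 = 1.6250; ρ = a/c = 0.5417
Σ_{k=0}^{2} a^k/k! (terms k=0..2) = 1.00000 + 1.62504 + 1.32038 = 3.94542
Tail: a^3/(3!(1−ρ)) = 4.29135/(6·0.4583) = 1.56054
P₀ = 1/(3.94542 + 1.56054) = 1/5.50597 = 0.181621

Final: 0.181621


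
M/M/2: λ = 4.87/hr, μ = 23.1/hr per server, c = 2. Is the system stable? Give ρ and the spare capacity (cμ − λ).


Total capacity cμ = 2·23.1 = 46.20/hr
ρ = λ/(cμ) = 4.87/46.20 = 0.1054
Stable ⇔ ρ < 1: YES
Spare capacity = cμ − λ = 46.20 − 4.87 = 41.33/hr

Final: ρ = 0.1054; stable; margin = 41.33/hr


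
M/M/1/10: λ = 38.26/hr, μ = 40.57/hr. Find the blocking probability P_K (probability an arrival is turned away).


ρ = λ/μ = 38.26/40.57 = 0.9431
P_K = (1−ρ)ρ^K/(1−ρ^(K+1)) = (0.05694·0.556416)/(1 − 0.524734)
= 0.031682/0.475266 = 0.066661

Final: 0.066661


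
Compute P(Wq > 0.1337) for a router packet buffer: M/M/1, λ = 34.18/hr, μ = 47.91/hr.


ρ = 34.18/47.91 = 0.7134
P(Wq > t) = ρ·e^{−(μ−λ)t} = 0.7134·e^{−1.8357}
= 0.7134·0.159502 = 0.113792

Final: 0.113792


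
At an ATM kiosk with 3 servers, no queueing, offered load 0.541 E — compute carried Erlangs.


B(3,0.541) = 0.015399 (Erlang-B)
Carried load = a(1 − B) = 0.541·(1 − 0.015399) = 0.541·0.984601 = 0.5327 E

Final: 0.5327 Erlangs


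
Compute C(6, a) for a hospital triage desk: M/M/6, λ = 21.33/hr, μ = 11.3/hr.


a = λ/μ = 1.8876; ρ = a/6 = 0.3146
P₀ = 0.151276 (from M/M/c formula)
C(c,a) = [a^c/(c!(1−ρ))]·P₀ = [45.23499/(720·0.6854)]·0.151276
= 0.09166·0.151276 = 0.013867

Final: 0.013867


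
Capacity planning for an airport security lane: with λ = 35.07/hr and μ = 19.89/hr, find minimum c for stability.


Stability requires cμ > λ ⇔ c > λ/μ.
λ/μ = 35.07/19.89 = 1.7632
Minimum integer c = ⌊1.7632⌋ + 1 = 2
Check: 2·19.89 = 39.78 > 35.07, while 1·19.89 = 19.89 ≤ 35.07

Final: 2 servers


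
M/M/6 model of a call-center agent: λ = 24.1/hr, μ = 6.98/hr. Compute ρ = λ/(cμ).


ρ = λ/(cμ) = 24.1/(6·6.98) = 24.1/41.88 = 0.5755

Final: 0.5755


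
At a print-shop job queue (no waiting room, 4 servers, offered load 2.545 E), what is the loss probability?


B(c,a) = (a^c/c!) / Σ_{k=0}^{c} a^k/k!
a^4/4! = 1.747994
Σ terms (k=0..4): 1.00000 + 2.54500 + 3.23851 + 2.74734 + 1.74799 = 11.278844
B = 1.747994/11.278844 = 0.154980

Final: 0.154980


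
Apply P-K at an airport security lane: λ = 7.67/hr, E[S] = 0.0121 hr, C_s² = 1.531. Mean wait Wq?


ρ = λ·E[S] = 7.67·0.0121 = 0.09281
E[S²] = E[S]²(1+C_s²) = 0.0121²·(1+1.531) = 0.0003706
Wq = λ·E[S²]/(2(1−ρ)) = 7.67·0.0003706/(2·0.9072) = 0.001566 hr

Final: 0.001566 hr


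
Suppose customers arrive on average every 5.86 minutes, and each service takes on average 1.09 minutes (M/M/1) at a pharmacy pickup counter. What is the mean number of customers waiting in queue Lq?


λ = 60/5.86 = 10.2389 /hr
μ = 60/1.09 = 55.0459 /hr
ρ = λ/μ = 10.2389/55.0459 = 0.1860
Lq = ρ²/(1−ρ) = 0.03460/0.8140 = 0.04250

Final: 0.04250


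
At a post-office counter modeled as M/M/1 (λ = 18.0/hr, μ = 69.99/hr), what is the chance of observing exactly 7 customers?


ρ = 18.0/69.99 = 0.2572
P_n = (1−ρ)·ρ^n = (1 − 0.2572)·0.2572^7 = 0.7428·0.00007441 = 0.00005528

Final: 0.00005528


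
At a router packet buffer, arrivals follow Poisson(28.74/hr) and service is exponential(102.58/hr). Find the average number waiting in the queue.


ρ = 28.74/102.58 = 0.2802
Lq = ρ²/(1−ρ) = 0.07850/0.7198 = 0.1090

Final: 0.1090


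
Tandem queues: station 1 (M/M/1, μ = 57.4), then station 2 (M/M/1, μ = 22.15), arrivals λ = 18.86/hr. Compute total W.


Each node sees arrival rate λ = 18.86/hr (tandem ⇒ throughput preserved).
W₁ = 1/(μ₁−λ) = 1/(57.4−18.86) = 0.02595 hr
W₂ = 1/(μ₂−λ) = 1/(22.15−18.86) = 0.30395 hr
W_total = W₁ + W₂ = 0.02595 + 0.30395 = 0.32990 hr

Final: 0.32990 hr


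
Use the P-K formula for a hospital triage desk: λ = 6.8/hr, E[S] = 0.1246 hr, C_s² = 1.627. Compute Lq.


ρ = λ·E[S] = 6.8·0.1246 = 0.8473
Lq = ρ²(1+C_s²)/(2(1−ρ)) = 0.7179·(1+1.627)/(2·0.1527)
= 0.7179·2.6270/0.3054 = 6.17430

Final: 6.17430


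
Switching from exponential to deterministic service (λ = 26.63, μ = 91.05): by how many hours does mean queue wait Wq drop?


ρ = 26.63/91.05 = 0.2925
Wq(M/M/1) = ρ/(μ−λ) = 0.2925/64.42 = 0.004540 hr
Wq(M/D/1) = ρ/(2(μ−λ)) = 0.002270 hr
Savings = 0.004540 − 0.002270 = 0.002270 hr

Final: 0.002270 hr


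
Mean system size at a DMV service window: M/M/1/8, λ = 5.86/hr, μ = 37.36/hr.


ρ = 5.86/37.36 = 0.1569
L = ρ[1 − (K+1)ρ^K + Kρ^(K+1)] / [(1−ρ)(1−ρ^(K+1))]
Numerator: 0.1569·(1 − 9·0.0000003664 + 8·0.00000005747) = 0.156852
Denominator: (0.8431)·(1.000000) = 0.843148
L = 0.156852/0.843148 = 0.1860

Final: 0.1860


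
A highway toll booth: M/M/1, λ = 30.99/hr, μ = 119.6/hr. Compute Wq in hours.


ρ = 30.99/119.6 = 0.2591
Wq = ρ/(μ−λ) = 0.2591/(119.6 − 30.99) = 0.2591/88.61 = 0.002924 hr

Final: 0.002924 hr


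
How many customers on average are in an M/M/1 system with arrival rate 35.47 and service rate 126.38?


ρ = λ/μ = 35.47/126.38 = 0.2807
L = ρ/(1−ρ) = 0.2807/(1 − 0.2807) = 0.2807/0.7193 = 0.3902

Final: 0.3902


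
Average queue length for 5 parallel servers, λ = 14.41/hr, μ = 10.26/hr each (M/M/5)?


a = λ/μ = 1.4045; ρ = a/5 = 0.2809
P₀ = 0.245220
Lq = P₀·a^c·ρ / (c!·(1−ρ)²) = 0.245220·5.46491·0.2809/(120·0.51711)
= 0.006066

Final: 0.006066


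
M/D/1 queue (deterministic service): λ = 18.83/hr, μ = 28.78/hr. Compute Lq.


ρ = 18.83/28.78 = 0.6543
M/D/1: Lq = ρ²/(2(1−ρ)) = 0.4281/(2·0.3457) = 0.61909

Final: 0.61909


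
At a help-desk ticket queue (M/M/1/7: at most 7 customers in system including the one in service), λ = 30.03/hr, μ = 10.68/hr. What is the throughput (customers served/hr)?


ρ = 2.8118; P_K = (1−ρ)ρ^7/(1−ρ^8) = 0.644521
λ_eff = λ(1 − P_K) = 30.03·(1 − 0.644521) = 30.03·0.355479 = 10.6750 /hr

Final: 10.6750 /hr


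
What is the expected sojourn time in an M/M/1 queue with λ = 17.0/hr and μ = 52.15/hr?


W = 1/(μ−λ) = 1/(52.15 − 17.0) = 1/35.15 = 0.02845 hr

Final: 0.02845 hr


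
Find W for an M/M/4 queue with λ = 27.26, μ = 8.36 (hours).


a = 3.2608; ρ = 0.8152; P₀ = 0.024483
Lq = P₀·a^c·ρ/(c!(1−ρ)²) = 2.75267
Wq = Lq/λ = 2.75267/27.26 = 0.10098 hr
W = Wq + 1/μ = 0.10098 + 0.11962 = 0.22060 hr

Final: 0.22060 hr


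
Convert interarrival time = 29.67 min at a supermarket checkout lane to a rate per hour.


λ = 1/(interarrival time) in consistent units.
1 hour = 60 min, so λ = 60/29.67 = 2.0222 per hour

Final: 2.0222 /hr


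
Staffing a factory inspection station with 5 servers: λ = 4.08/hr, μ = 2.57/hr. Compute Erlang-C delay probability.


a = λ/μ = 1.5875; ρ = a/5 = 0.3175
P₀ = 0.203984 (from M/M/c formula)
C(c,a) = [a^c/(c!(1−ρ))]·P₀ = [10.08405/(120·0.6825)]·0.203984
= 0.12313·0.203984 = 0.025116

Final: 0.025116


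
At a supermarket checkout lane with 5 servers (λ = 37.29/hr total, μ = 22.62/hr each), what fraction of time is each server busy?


ρ = λ/(cμ) = 37.29/(5·22.62) = 37.29/113.10 = 0.3297

Final: 0.3297


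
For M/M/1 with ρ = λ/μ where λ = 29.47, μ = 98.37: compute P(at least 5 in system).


ρ = 29.47/98.37 = 0.2996
P(N ≥ n) = ρ^n = 0.2996^5 = 0.002413

Final: 0.002413


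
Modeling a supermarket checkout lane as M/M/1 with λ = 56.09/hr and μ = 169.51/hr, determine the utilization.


ρ = λ/μ = 56.09/169.51 = 0.3309

Final: 0.3309


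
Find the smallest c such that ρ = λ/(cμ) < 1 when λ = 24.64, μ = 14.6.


Stability requires cμ > λ ⇔ c > λ/μ.
λ/μ = 24.64/14.6 = 1.6877
Minimum integer c = ⌊1.6877⌋ + 1 = 2
Check: 2·14.6 = 29.20 > 24.64, while 1·14.6 = 14.60 ≤ 24.64

Final: 2 servers


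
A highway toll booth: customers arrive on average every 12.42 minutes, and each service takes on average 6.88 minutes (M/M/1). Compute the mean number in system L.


λ = 60/12.42 = 4.8309 /hr
μ = 60/6.88 = 8.7209 /hr
ρ = λ/μ = 4.8309/8.7209 = 0.5539
L = ρ/(1−ρ) = 0.5539/0.4461 = 1.2419

Final: 1.2419


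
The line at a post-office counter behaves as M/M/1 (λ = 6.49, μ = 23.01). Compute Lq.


ρ = 6.49/23.01 = 0.2821
Lq = ρ²/(1−ρ) = 0.07955/0.7179 = 0.1108

Final: 0.1108


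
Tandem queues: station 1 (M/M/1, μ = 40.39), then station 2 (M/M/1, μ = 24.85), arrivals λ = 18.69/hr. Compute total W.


Each node sees arrival rate λ = 18.69/hr (tandem ⇒ throughput preserved).
W₁ = 1/(μ₁−λ) = 1/(40.39−18.69) = 0.04608 hr
W₂ = 1/(μ₂−λ) = 1/(24.85−18.69) = 0.16234 hr
W_total = W₁ + W₂ = 0.04608 + 0.16234 = 0.20842 hr

Final: 0.20842 hr


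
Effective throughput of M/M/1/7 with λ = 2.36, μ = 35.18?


ρ = 0.06708; P_K = (1−ρ)ρ^7/(1−ρ^8) = 0.000000005704
λ_eff = λ(1 − P_K) = 2.36·(1 − 0.000000005704) = 2.36·1.000000 = 2.3600 /hr

Final: 2.3600 /hr


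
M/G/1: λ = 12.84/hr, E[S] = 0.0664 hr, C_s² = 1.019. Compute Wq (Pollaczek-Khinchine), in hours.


ρ = λ·E[S] = 12.84·0.0664 = 0.8526
E[S²] = E[S]²(1+C_s²) = 0.0664²·(1+1.019) = 0.008902
Wq = λ·E[S²]/(2(1−ρ)) = 12.84·0.008902/(2·0.1474) = 0.38765 hr

Final: 0.38765 hr


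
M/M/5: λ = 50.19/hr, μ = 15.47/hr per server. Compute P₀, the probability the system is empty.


a = λ/μ = 50.19/15.47 = 3.2443; ρ = a/c = 0.6489
Σ_{k=0}^{4} a^k/k! (terms k=0..4) = 1.00000 + 3.24434 + 5.26288 + 5.69153 + 4.61632 = 19.81509
Tail: a^5/(5!(1−ρ)) = 359.44662/(120·0.3511) = 8.53068
P₀ = 1/(19.81509 + 8.53068) = 1/28.34577 = 0.035279

Final: 0.035279


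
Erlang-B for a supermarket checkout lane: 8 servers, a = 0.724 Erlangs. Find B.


B(c,a) = (a^c/c!) / Σ_{k=0}^{c} a^k/k!
a^8/8! = 0.000001872
Σ terms (k=0..8): 1.00000 + 0.72400 + 0.26209 + 0.06325 + 0.01145 + 0.001658 + 0.0002000 + 0.00002069 + 0.000001872 = 2.062667
B = 0.000001872/2.062667 = 0.0000009077

Final: 0.0000009077


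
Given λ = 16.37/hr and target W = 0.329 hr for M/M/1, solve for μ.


W = 1/(μ−λ) ⇒ μ − λ = 1/W = 1/0.329 = 3.0395
μ = λ + 1/W = 16.37 + 3.0395 = 19.4095 per hr

Final: 19.4095 /hr


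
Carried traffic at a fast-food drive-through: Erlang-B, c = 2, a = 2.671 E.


B(2,2.671) = 0.492824 (Erlang-B)
Carried load = a(1 − B) = 2.671·(1 − 0.492824) = 2.671·0.507176 = 1.3547 E

Final: 1.3547 Erlangs


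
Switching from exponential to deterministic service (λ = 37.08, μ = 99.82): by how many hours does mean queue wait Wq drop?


ρ = 37.08/99.82 = 0.3715
Wq(M/M/1) = ρ/(μ−λ) = 0.3715/62.74 = 0.005921 hr
Wq(M/D/1) = ρ/(2(μ−λ)) = 0.002960 hr
Savings = 0.005921 − 0.002960 = 0.002960 hr

Final: 0.002960 hr


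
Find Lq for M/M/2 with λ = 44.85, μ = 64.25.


a = λ/μ = 0.6981; ρ = a/2 = 0.3490
P₀ = 0.482550
Lq = P₀·a^c·ρ / (c!·(1−ρ)²) = 0.482550·0.48728·0.3490/(2·0.42377)
= 0.09683

Final: 0.09683


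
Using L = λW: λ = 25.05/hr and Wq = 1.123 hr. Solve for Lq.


Lq = λWq = 25.05·1.123 = 28.1312

Final: 28.1312


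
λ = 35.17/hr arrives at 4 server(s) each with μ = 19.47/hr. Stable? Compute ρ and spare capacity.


Total capacity cμ = 4·19.47 = 77.88/hr
ρ = λ/(cμ) = 35.17/77.88 = 0.4516
Stable ⇔ ρ < 1: YES
Spare capacity = cμ − λ = 77.88 − 35.17 = 42.71/hr

Final: ρ = 0.4516; stable; margin = 42.71/hr


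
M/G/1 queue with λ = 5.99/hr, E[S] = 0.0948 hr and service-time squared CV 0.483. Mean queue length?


ρ = λ·E[S] = 5.99·0.0948 = 0.5679
Lq = ρ²(1+C_s²)/(2(1−ρ)) = 0.3225·(1+0.483)/(2·0.4321)
= 0.3225·1.4830/0.8643 = 0.55329

Final: 0.55329


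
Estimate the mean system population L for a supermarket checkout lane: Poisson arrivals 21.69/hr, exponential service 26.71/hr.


ρ = λ/μ = 21.69/26.71 = 0.8121
L = ρ/(1−ρ) = 0.8121/(1 − 0.8121) = 0.8121/0.1879 = 4.3207

Final: 4.3207


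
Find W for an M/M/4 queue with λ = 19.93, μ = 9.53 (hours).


a = 2.0913; ρ = 0.5228; P₀ = 0.118027
Lq = P₀·a^c·ρ/(c!(1−ρ)²) = 0.21599
Wq = Lq/λ = 0.21599/19.93 = 0.01084 hr
W = Wq + 1/μ = 0.01084 + 0.10493 = 0.11577 hr

Final: 0.11577 hr


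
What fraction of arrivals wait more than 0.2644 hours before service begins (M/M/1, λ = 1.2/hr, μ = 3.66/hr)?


ρ = 1.2/3.66 = 0.3279
P(Wq > t) = ρ·e^{−(μ−λ)t} = 0.3279·e^{−0.6504}
= 0.3279·0.521824 = 0.171090

Final: 0.171090


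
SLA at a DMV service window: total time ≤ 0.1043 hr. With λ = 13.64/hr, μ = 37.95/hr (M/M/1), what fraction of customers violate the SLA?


W ~ Exponential(μ−λ) for M/M/1.
μ − λ = 37.95 − 13.64 = 24.3100
P(W > t) = e^{−(μ−λ)t} = e^{−2.5355} = 0.079219

Final: 0.079219


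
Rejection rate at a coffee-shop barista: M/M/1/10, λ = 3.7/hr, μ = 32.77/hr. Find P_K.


ρ = λ/μ = 3.7/32.77 = 0.1129
P_K = (1−ρ)ρ^K/(1−ρ^(K+1)) = (0.8871·3.367e-10)/(1 − 3.802e-11)
= 2.987e-10/1.000000 = 2.987e-10

Final: 2.987e-10


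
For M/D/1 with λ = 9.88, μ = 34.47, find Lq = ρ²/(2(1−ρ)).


ρ = 9.88/34.47 = 0.2866
M/D/1: Lq = ρ²/(2(1−ρ)) = 0.08215/(2·0.7134) = 0.05758

Final: 0.05758


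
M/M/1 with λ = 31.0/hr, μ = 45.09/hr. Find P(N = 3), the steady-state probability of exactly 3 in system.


ρ = 31.0/45.09 = 0.6875
P_n = (1−ρ)·ρ^n = (1 − 0.6875)·0.6875^3 = 0.3125·0.324971 = 0.101549

Final: 0.101549


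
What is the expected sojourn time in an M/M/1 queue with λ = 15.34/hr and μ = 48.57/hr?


W = 1/(μ−λ) = 1/(48.57 − 15.34) = 1/33.23 = 0.03009 hr

Final: 0.03009 hr


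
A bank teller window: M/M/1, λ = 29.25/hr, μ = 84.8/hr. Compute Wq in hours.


ρ = 29.25/84.8 = 0.3449
Wq = ρ/(μ−λ) = 0.3449/(84.8 − 29.25) = 0.3449/55.55 = 0.006209 hr

Final: 0.006209 hr


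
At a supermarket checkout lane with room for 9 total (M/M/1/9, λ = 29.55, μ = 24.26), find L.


ρ = 29.55/24.26 = 1.2181
L = ρ[1 − (K+1)ρ^K + Kρ^(K+1)] / [(1−ρ)(1−ρ^(K+1))]
Numerator: 1.2181·(1 − 10·5.902013 + 9·7.188974) = 8.137367
Denominator: (-0.2181)·(-6.188974) = 1.349533
L = 8.137367/1.349533 = 6.0298

Final: 6.0298


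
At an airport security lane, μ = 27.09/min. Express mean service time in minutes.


Mean service time = 1/μ = 1/27.09 minute = 0.03691 minute
In minutes: 0.03691 × 1 = 0.03691 min

Final: 0.03691 min


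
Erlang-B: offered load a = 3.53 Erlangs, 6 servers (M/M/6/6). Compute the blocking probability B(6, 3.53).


B(c,a) = (a^c/c!) / Σ_{k=0}^{c} a^k/k!
a^6/6! = 2.687297
Σ terms (k=0..6): 1.00000 + 3.53000 + 6.23045 + 7.33116 + 6.46975 + 4.56764 + 2.68730 = 31.816306
B = 2.687297/31.816306 = 0.084463

Final: 0.084463
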